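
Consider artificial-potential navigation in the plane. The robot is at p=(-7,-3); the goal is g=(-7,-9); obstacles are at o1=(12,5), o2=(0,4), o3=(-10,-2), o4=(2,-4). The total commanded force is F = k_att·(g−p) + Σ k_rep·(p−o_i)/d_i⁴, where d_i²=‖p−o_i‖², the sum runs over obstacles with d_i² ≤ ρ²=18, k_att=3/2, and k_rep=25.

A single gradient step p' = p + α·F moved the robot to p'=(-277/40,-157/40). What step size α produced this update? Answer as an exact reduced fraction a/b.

α = 1/10

F_att = 3/2·(g−p) = 3/2·(0,-6) = (0.0000,-9.0000)
o1: d²=425 > ρ²=18 → inactive
o2: d²=98 > ρ²=18 → inactive
o3: d²=10 ≤ ρ²=18; F_rep = 25·(3,-1)/10² = (0.7500,-0.2500)
o4: d²=82 > ρ²=18 → inactive
F = F_att + ΣF_rep = (0.7500,-9.2500)
Δp = p'−p = (0.0750,-0.9250); α = Δx/Fx = (3/40) / (3/4) = 1/10
check: Δy/Fy = (-37/40) / (-37/4) = 1/10 ✓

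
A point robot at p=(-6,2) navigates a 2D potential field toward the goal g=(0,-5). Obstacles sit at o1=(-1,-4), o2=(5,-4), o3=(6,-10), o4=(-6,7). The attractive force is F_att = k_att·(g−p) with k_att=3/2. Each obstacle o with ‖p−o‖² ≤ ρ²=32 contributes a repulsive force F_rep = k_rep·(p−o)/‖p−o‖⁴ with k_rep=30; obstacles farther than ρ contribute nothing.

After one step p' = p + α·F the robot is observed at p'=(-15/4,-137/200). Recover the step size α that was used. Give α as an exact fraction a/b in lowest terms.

α = 1/4

F_att = 3/2·(g−p) = 3/2·(6,-7) = (9.0000,-10.5000)
o1: d²=61 > ρ²=32 → inactive
o2: d²=157 > ρ²=32 → inactive
o3: d²=288 > ρ²=32 → inactive
o4: d²=25 ≤ ρ²=32; F_rep = 30·(0,-5)/25² = (0.0000,-0.2400)
F = F_att + ΣF_rep = (9.0000,-10.7400)
Δp = p'−p = (2.2500,-2.6850); α = Δx/Fx = (9/4) / (9) = 1/4
check: Δy/Fy = (-537/200) / (-537/50) = 1/4 ✓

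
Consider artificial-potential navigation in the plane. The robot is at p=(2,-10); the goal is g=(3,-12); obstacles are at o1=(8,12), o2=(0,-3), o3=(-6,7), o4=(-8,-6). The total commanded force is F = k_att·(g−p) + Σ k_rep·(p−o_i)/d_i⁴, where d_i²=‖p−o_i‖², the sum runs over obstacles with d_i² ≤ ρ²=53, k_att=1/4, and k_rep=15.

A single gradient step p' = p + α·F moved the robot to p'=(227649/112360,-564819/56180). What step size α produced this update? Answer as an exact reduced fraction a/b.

α = 1/10

F_att = 1/4·(g−p) = 1/4·(1,-2) = (0.2500,-0.5000)
o1: d²=520 > ρ²=53 → inactive
o2: d²=53 ≤ ρ²=53; F_rep = 15·(2,-7)/53² = (0.0107,-0.0374)
o3: d²=353 > ρ²=53 → inactive
o4: d²=116 > ρ²=53 → inactive
F = F_att + ΣF_rep = (0.2607,-0.5374)
Δp = p'−p = (0.0261,-0.0537); α = Δx/Fx = (2929/112360) / (2929/11236) = 1/10
check: Δy/Fy = (-3019/56180) / (-3019/5618) = 1/10 ✓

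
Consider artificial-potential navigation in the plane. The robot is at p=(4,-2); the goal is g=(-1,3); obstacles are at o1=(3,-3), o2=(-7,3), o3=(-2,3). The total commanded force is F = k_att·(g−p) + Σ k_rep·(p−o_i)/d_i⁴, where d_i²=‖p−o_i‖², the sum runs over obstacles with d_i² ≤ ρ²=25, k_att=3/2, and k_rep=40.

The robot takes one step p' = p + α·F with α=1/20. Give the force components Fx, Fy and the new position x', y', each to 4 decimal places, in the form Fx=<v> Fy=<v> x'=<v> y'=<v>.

Fx=2.5000 Fy=17.5000 x'=4.1250 y'=-1.1250

F_att = 3/2·(g−p) = 3/2·(-5,5) = (-7.5000,7.5000)
o1: d²=2 ≤ ρ²=25; F_rep = 40·(1,1)/2² = (10.0000,10.0000)
o2: d²=146 > ρ²=25 → inactive
o3: d²=61 > ρ²=25 → inactive
F = F_att + ΣF_rep = (2.5000,17.5000)
p' = p + 1/20·F = (4.1250,-1.1250)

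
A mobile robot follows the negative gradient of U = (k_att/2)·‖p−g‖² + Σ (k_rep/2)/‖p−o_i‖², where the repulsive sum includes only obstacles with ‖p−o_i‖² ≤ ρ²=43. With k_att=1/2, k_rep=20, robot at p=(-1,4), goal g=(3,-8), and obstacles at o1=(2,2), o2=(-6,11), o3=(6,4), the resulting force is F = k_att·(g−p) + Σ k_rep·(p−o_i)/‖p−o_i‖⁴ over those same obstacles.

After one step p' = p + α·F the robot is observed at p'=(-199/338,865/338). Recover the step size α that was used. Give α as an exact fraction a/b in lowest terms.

α = 1/4

F_att = 1/2·(g−p) = 1/2·(4,-12) = (2.0000,-6.0000)
o1: d²=13 ≤ ρ²=43; F_rep = 20·(-3,2)/13² = (-0.3550,0.2367)
o2: d²=74 > ρ²=43 → inactive
o3: d²=49 > ρ²=43 → inactive
F = F_att + ΣF_rep = (1.6450,-5.7633)
Δp = p'−p = (0.4112,-1.4408); α = Δx/Fx = (139/338) / (278/169) = 1/4
check: Δy/Fy = (-487/338) / (-974/169) = 1/4 ✓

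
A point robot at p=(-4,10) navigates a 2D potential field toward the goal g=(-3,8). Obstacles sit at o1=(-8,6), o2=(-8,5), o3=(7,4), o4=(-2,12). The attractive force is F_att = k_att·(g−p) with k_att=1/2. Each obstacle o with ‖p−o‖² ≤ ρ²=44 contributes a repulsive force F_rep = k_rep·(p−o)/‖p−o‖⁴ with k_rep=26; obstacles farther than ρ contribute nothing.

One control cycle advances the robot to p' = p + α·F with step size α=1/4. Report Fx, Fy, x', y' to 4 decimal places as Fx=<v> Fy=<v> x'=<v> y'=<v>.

Fx=-0.1491 Fy=-1.6336 x'=-4.0373 y'=9.5916

F_att = 1/2·(g−p) = 1/2·(1,-2) = (0.5000,-1.0000)
o1: d²=32 ≤ ρ²=44; F_rep = 26·(4,4)/32² = (0.1016,0.1016)
o2: d²=41 ≤ ρ²=44; F_rep = 26·(4,5)/41² = (0.0619,0.0773)
o3: d²=157 > ρ²=44 → inactive
o4: d²=8 ≤ ρ²=44; F_rep = 26·(-2,-2)/8² = (-0.8125,-0.8125)
F = F_att + ΣF_rep = (-0.1491,-1.6336)
p' = p + 1/4·F = (-4.0373,9.5916)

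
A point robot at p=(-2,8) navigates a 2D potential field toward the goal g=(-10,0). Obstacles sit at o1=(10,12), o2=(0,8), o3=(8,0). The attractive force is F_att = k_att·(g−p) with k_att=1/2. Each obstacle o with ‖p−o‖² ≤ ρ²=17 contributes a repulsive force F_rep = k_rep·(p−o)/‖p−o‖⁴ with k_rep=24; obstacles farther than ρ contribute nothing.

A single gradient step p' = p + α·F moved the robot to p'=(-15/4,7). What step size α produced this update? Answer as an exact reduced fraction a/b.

α = 1/4

F_att = 1/2·(g−p) = 1/2·(-8,-8) = (-4.0000,-4.0000)
o1: d²=160 > ρ²=17 → inactive
o2: d²=4 ≤ ρ²=17; F_rep = 24·(-2,0)/4² = (-3.0000,0.0000)
o3: d²=164 > ρ²=17 → inactive
F = F_att + ΣF_rep = (-7.0000,-4.0000)
Δp = p'−p = (-1.7500,-1.0000); α = Δx/Fx = (-7/4) / (-7) = 1/4
check: Δy/Fy = (-1) / (-4) = 1/4 ✓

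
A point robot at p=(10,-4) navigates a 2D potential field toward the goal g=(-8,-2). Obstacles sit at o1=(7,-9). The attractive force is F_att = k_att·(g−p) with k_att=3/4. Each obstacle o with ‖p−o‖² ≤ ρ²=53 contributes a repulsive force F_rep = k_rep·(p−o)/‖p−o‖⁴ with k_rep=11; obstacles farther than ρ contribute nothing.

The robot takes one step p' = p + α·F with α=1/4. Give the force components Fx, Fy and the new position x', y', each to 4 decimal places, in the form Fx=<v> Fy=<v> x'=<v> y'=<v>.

F_att = 3/4·(g−p) = 3/4·(-18,2) = (-13.5000,1.5000)
o1: d²=34 ≤ ρ²=53; F_rep = 11·(3,5)/34² = (0.0285,0.0476)
F = F_att + ΣF_rep = (-13.4715,1.5476)
p' = p + 1/4·F = (6.6321,-3.6131)

Fx=-13.4715 Fy=1.5476 x'=6.6321 y'=-3.6131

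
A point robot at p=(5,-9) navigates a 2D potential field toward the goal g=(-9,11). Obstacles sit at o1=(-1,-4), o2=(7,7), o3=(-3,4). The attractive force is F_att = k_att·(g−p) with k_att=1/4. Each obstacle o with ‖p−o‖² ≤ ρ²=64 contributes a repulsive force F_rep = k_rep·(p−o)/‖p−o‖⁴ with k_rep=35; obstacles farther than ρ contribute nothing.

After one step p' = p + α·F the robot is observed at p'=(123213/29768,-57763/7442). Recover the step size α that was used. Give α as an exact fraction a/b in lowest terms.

F_att = 1/4·(g−p) = 1/4·(-14,20) = (-3.5000,5.0000)
o1: d²=61 ≤ ρ²=64; F_rep = 35·(6,-5)/61² = (0.0564,-0.0470)
o2: d²=260 > ρ²=64 → inactive
o3: d²=233 > ρ²=64 → inactive
F = F_att + ΣF_rep = (-3.4436,4.9530)
Δp = p'−p = (-0.8609,1.2382); α = Δx/Fx = (-25627/29768) / (-25627/7442) = 1/4
check: Δy/Fy = (9215/7442) / (18430/3721) = 1/4 ✓

α = 1/4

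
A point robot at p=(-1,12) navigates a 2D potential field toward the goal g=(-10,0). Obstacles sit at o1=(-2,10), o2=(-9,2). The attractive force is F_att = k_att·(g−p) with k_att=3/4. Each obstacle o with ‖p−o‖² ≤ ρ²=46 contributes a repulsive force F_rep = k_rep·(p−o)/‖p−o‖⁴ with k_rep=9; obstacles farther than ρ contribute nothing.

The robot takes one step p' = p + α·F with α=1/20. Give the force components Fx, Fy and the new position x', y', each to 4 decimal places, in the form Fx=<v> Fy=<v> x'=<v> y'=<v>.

F_att = 3/4·(g−p) = 3/4·(-9,-12) = (-6.7500,-9.0000)
o1: d²=5 ≤ ρ²=46; F_rep = 9·(1,2)/5² = (0.3600,0.7200)
o2: d²=164 > ρ²=46 → inactive
F = F_att + ΣF_rep = (-6.3900,-8.2800)
p' = p + 1/20·F = (-1.3195,11.5860)

Fx=-6.3900 Fy=-8.2800 x'=-1.3195 y'=11.5860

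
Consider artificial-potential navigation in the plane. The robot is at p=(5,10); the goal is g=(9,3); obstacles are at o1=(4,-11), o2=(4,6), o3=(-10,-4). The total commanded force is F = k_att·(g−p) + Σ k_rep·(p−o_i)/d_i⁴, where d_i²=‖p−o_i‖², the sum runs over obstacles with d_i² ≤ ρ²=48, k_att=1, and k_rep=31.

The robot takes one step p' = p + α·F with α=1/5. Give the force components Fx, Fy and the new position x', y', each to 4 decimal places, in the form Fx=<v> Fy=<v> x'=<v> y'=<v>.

Fx=4.1073 Fy=-6.5709 x'=5.8215 y'=8.6858

F_att = 1·(g−p) = 1·(4,-7) = (4.0000,-7.0000)
o1: d²=442 > ρ²=48 → inactive
o2: d²=17 ≤ ρ²=48; F_rep = 31·(1,4)/17² = (0.1073,0.4291)
o3: d²=421 > ρ²=48 → inactive
F = F_att + ΣF_rep = (4.1073,-6.5709)
p' = p + 1/5·F = (5.8215,8.6858)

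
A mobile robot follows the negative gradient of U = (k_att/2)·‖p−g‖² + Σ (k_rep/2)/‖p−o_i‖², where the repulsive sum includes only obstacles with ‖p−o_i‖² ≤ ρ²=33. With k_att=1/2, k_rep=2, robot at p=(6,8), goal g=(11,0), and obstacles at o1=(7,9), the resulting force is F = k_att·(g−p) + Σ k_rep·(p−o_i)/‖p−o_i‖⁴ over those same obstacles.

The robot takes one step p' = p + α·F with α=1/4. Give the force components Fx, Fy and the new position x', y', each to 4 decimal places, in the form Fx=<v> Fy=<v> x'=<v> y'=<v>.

F_att = 1/2·(g−p) = 1/2·(5,-8) = (2.5000,-4.0000)
o1: d²=2 ≤ ρ²=33; F_rep = 2·(-1,-1)/2² = (-0.5000,-0.5000)
F = F_att + ΣF_rep = (2.0000,-4.5000)
p' = p + 1/4·F = (6.5000,6.8750)

Fx=2.0000 Fy=-4.5000 x'=6.5000 y'=6.8750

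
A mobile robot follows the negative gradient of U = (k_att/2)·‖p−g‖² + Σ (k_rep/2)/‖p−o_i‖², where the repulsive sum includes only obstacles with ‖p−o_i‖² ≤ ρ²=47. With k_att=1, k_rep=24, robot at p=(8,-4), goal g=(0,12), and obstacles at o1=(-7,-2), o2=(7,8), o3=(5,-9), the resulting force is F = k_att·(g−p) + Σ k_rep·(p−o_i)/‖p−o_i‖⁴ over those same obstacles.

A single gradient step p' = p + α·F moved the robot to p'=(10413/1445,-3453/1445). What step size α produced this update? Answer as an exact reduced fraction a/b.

F_att = 1·(g−p) = 1·(-8,16) = (-8.0000,16.0000)
o1: d²=229 > ρ²=47 → inactive
o2: d²=145 > ρ²=47 → inactive
o3: d²=34 ≤ ρ²=47; F_rep = 24·(3,5)/34² = (0.0623,0.1038)
F = F_att + ΣF_rep = (-7.9377,16.1038)
Δp = p'−p = (-0.7938,1.6104); α = Δx/Fx = (-1147/1445) / (-2294/289) = 1/10
check: Δy/Fy = (2327/1445) / (4654/289) = 1/10 ✓

α = 1/10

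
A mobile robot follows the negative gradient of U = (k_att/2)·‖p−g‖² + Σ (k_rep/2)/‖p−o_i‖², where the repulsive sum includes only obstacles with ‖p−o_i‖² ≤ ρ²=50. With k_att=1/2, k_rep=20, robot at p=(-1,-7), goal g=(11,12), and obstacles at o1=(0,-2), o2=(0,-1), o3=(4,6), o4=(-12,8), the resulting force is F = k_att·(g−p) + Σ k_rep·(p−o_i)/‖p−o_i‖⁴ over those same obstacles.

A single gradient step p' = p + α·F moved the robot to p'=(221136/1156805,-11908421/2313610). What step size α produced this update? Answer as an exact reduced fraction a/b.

F_att = 1/2·(g−p) = 1/2·(12,19) = (6.0000,9.5000)
o1: d²=26 ≤ ρ²=50; F_rep = 20·(-1,-5)/26² = (-0.0296,-0.1479)
o2: d²=37 ≤ ρ²=50; F_rep = 20·(-1,-6)/37² = (-0.0146,-0.0877)
o3: d²=194 > ρ²=50 → inactive
o4: d²=346 > ρ²=50 → inactive
F = F_att + ΣF_rep = (5.9558,9.2644)
Δp = p'−p = (1.1912,1.8529); α = Δx/Fx = (1377941/1156805) / (1377941/231361) = 1/5
check: Δy/Fy = (4286849/2313610) / (4286849/462722) = 1/5 ✓

α = 1/5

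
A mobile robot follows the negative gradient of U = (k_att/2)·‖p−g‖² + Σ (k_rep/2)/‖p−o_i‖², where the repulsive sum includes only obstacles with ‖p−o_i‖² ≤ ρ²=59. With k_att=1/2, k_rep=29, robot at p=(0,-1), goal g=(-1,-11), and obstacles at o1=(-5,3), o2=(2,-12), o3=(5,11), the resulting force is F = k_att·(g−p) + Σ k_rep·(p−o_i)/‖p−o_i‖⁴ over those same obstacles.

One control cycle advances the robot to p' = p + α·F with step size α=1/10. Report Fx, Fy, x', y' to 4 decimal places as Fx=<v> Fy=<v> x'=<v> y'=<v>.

Fx=-0.4137 Fy=-5.0690 x'=-0.0414 y'=-1.5069

F_att = 1/2·(g−p) = 1/2·(-1,-10) = (-0.5000,-5.0000)
o1: d²=41 ≤ ρ²=59; F_rep = 29·(5,-4)/41² = (0.0863,-0.0690)
o2: d²=125 > ρ²=59 → inactive
o3: d²=169 > ρ²=59 → inactive
F = F_att + ΣF_rep = (-0.4137,-5.0690)
p' = p + 1/10·F = (-0.0414,-1.5069)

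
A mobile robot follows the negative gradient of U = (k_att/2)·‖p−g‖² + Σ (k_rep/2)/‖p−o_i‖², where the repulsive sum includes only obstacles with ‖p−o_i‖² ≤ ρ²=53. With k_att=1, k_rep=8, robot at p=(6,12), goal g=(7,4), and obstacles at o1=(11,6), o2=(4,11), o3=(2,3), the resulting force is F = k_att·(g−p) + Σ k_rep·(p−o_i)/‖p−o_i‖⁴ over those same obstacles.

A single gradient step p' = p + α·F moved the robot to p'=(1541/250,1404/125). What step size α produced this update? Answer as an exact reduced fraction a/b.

α = 1/10

F_att = 1·(g−p) = 1·(1,-8) = (1.0000,-8.0000)
o1: d²=61 > ρ²=53 → inactive
o2: d²=5 ≤ ρ²=53; F_rep = 8·(2,1)/5² = (0.6400,0.3200)
o3: d²=97 > ρ²=53 → inactive
F = F_att + ΣF_rep = (1.6400,-7.6800)
Δp = p'−p = (0.1640,-0.7680); α = Δx/Fx = (41/250) / (41/25) = 1/10
check: Δy/Fy = (-96/125) / (-192/25) = 1/10 ✓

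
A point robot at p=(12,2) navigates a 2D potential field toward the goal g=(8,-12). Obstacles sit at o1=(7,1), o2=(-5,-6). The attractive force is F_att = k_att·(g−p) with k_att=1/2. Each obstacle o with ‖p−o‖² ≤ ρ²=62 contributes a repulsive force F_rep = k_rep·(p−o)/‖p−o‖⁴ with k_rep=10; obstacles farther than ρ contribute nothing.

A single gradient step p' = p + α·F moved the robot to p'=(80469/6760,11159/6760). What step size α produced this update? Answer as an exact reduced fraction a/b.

F_att = 1/2·(g−p) = 1/2·(-4,-14) = (-2.0000,-7.0000)
o1: d²=26 ≤ ρ²=62; F_rep = 10·(5,1)/26² = (0.0740,0.0148)
o2: d²=353 > ρ²=62 → inactive
F = F_att + ΣF_rep = (-1.9260,-6.9852)
Δp = p'−p = (-0.0963,-0.3493); α = Δx/Fx = (-651/6760) / (-651/338) = 1/20
check: Δy/Fy = (-2361/6760) / (-2361/338) = 1/20 ✓

α = 1/20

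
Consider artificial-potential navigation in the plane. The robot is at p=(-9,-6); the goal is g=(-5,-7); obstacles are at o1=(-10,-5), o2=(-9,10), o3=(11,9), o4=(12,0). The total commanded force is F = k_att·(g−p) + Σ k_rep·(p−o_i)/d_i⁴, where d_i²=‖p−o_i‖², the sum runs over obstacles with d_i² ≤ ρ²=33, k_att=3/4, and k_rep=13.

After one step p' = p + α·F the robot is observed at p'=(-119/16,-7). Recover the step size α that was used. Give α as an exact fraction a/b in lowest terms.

F_att = 3/4·(g−p) = 3/4·(4,-1) = (3.0000,-0.7500)
o1: d²=2 ≤ ρ²=33; F_rep = 13·(1,-1)/2² = (3.2500,-3.2500)
o2: d²=256 > ρ²=33 → inactive
o3: d²=625 > ρ²=33 → inactive
o4: d²=477 > ρ²=33 → inactive
F = F_att + ΣF_rep = (6.2500,-4.0000)
Δp = p'−p = (1.5625,-1.0000); α = Δx/Fx = (25/16) / (25/4) = 1/4
check: Δy/Fy = (-1) / (-4) = 1/4 ✓

α = 1/4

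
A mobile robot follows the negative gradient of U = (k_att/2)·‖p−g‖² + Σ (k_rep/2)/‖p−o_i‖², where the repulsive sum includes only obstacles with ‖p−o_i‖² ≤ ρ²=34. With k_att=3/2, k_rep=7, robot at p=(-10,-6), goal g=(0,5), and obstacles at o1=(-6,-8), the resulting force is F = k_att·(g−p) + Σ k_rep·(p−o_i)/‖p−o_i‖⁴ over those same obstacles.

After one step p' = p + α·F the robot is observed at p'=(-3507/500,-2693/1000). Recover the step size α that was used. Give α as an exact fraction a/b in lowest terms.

F_att = 3/2·(g−p) = 3/2·(10,11) = (15.0000,16.5000)
o1: d²=20 ≤ ρ²=34; F_rep = 7·(-4,2)/20² = (-0.0700,0.0350)
F = F_att + ΣF_rep = (14.9300,16.5350)
Δp = p'−p = (2.9860,3.3070); α = Δx/Fx = (1493/500) / (1493/100) = 1/5
check: Δy/Fy = (3307/1000) / (3307/200) = 1/5 ✓

α = 1/5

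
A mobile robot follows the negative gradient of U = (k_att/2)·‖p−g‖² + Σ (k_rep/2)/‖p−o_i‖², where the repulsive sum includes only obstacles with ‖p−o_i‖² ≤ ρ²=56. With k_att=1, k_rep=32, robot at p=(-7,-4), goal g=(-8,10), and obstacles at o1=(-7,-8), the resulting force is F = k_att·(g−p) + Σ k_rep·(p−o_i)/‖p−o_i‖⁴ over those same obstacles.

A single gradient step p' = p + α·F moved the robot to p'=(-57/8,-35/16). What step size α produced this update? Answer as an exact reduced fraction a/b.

F_att = 1·(g−p) = 1·(-1,14) = (-1.0000,14.0000)
o1: d²=16 ≤ ρ²=56; F_rep = 32·(0,4)/16² = (0.0000,0.5000)
F = F_att + ΣF_rep = (-1.0000,14.5000)
Δp = p'−p = (-0.1250,1.8125); α = Δx/Fx = (-1/8) / (-1) = 1/8
check: Δy/Fy = (29/16) / (29/2) = 1/8 ✓

α = 1/8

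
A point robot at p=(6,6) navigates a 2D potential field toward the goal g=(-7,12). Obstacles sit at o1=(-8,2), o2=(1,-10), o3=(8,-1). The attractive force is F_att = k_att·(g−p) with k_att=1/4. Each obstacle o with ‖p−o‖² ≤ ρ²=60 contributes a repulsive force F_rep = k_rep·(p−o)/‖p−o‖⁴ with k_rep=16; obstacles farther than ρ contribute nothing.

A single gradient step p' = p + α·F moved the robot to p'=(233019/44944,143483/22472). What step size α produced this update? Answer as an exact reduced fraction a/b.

F_att = 1/4·(g−p) = 1/4·(-13,6) = (-3.2500,1.5000)
o1: d²=212 > ρ²=60 → inactive
o2: d²=281 > ρ²=60 → inactive
o3: d²=53 ≤ ρ²=60; F_rep = 16·(-2,7)/53² = (-0.0114,0.0399)
F = F_att + ΣF_rep = (-3.2614,1.5399)
Δp = p'−p = (-0.8153,0.3850); α = Δx/Fx = (-36645/44944) / (-36645/11236) = 1/4
check: Δy/Fy = (8651/22472) / (8651/5618) = 1/4 ✓

α = 1/4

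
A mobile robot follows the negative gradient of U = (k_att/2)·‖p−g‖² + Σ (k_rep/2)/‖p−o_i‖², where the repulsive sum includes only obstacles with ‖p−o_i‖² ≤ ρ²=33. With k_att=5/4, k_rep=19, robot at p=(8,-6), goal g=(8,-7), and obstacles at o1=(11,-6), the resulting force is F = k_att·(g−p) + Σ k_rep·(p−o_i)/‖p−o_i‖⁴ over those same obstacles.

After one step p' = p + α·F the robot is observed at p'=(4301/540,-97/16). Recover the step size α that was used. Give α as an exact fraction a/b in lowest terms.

α = 1/20

F_att = 5/4·(g−p) = 5/4·(0,-1) = (0.0000,-1.2500)
o1: d²=9 ≤ ρ²=33; F_rep = 19·(-3,0)/9² = (-0.7037,0.0000)
F = F_att + ΣF_rep = (-0.7037,-1.2500)
Δp = p'−p = (-0.0352,-0.0625); α = Δx/Fx = (-19/540) / (-19/27) = 1/20
check: Δy/Fy = (-1/16) / (-5/4) = 1/20 ✓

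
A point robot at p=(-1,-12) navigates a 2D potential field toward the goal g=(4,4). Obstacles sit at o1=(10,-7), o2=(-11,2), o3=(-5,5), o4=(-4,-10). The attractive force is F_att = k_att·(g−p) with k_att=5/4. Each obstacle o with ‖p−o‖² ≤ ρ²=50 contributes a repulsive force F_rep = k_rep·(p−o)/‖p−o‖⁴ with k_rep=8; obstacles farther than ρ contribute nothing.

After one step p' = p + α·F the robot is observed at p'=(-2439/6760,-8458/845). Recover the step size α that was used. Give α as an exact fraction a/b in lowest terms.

α = 1/10

F_att = 5/4·(g−p) = 5/4·(5,16) = (6.2500,20.0000)
o1: d²=146 > ρ²=50 → inactive
o2: d²=296 > ρ²=50 → inactive
o3: d²=305 > ρ²=50 → inactive
o4: d²=13 ≤ ρ²=50; F_rep = 8·(3,-2)/13² = (0.1420,-0.0947)
F = F_att + ΣF_rep = (6.3920,19.9053)
Δp = p'−p = (0.6392,1.9905); α = Δx/Fx = (4321/6760) / (4321/676) = 1/10
check: Δy/Fy = (1682/845) / (3364/169) = 1/10 ✓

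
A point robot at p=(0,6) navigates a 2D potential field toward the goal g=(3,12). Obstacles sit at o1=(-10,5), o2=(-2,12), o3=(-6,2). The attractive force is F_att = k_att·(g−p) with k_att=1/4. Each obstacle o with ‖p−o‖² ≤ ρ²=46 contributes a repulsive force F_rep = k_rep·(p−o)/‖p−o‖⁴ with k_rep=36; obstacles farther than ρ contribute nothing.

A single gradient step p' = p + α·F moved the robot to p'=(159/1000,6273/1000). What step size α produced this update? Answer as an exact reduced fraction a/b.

α = 1/5

F_att = 1/4·(g−p) = 1/4·(3,6) = (0.7500,1.5000)
o1: d²=101 > ρ²=46 → inactive
o2: d²=40 ≤ ρ²=46; F_rep = 36·(2,-6)/40² = (0.0450,-0.1350)
o3: d²=52 > ρ²=46 → inactive
F = F_att + ΣF_rep = (0.7950,1.3650)
Δp = p'−p = (0.1590,0.2730); α = Δx/Fx = (159/1000) / (159/200) = 1/5
check: Δy/Fy = (273/1000) / (273/200) = 1/5 ✓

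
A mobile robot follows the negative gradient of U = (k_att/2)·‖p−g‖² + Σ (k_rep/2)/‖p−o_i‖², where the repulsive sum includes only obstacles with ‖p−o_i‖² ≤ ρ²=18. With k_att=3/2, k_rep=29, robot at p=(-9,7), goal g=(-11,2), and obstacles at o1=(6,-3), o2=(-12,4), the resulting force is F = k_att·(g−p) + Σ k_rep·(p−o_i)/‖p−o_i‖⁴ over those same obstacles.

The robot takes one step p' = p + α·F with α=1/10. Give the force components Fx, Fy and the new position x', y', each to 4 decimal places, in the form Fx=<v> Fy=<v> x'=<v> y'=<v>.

Fx=-2.7315 Fy=-7.2315 x'=-9.2731 y'=6.2769

F_att = 3/2·(g−p) = 3/2·(-2,-5) = (-3.0000,-7.5000)
o1: d²=325 > ρ²=18 → inactive
o2: d²=18 ≤ ρ²=18; F_rep = 29·(3,3)/18² = (0.2685,0.2685)
F = F_att + ΣF_rep = (-2.7315,-7.2315)
p' = p + 1/10·F = (-9.2731,6.2769)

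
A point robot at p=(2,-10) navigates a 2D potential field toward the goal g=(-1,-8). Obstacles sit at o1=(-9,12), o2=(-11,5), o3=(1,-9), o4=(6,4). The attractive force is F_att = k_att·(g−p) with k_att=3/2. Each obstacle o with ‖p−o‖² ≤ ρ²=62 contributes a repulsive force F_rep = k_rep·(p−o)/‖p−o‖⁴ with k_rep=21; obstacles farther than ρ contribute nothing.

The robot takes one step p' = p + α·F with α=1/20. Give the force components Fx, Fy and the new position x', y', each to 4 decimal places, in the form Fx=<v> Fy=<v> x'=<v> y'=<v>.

F_att = 3/2·(g−p) = 3/2·(-3,2) = (-4.5000,3.0000)
o1: d²=605 > ρ²=62 → inactive
o2: d²=394 > ρ²=62 → inactive
o3: d²=2 ≤ ρ²=62; F_rep = 21·(1,-1)/2² = (5.2500,-5.2500)
o4: d²=212 > ρ²=62 → inactive
F = F_att + ΣF_rep = (0.7500,-2.2500)
p' = p + 1/20·F = (2.0375,-10.1125)

Fx=0.7500 Fy=-2.2500 x'=2.0375 y'=-10.1125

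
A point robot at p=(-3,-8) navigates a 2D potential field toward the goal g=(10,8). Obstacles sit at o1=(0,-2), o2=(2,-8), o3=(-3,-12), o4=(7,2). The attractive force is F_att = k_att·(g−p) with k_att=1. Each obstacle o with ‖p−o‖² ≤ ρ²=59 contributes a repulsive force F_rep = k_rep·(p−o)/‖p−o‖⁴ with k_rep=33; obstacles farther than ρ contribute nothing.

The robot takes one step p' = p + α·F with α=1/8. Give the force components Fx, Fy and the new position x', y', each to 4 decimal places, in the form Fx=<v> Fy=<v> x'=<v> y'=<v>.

F_att = 1·(g−p) = 1·(13,16) = (13.0000,16.0000)
o1: d²=45 ≤ ρ²=59; F_rep = 33·(-3,-6)/45² = (-0.0489,-0.0978)
o2: d²=25 ≤ ρ²=59; F_rep = 33·(-5,0)/25² = (-0.2640,0.0000)
o3: d²=16 ≤ ρ²=59; F_rep = 33·(0,4)/16² = (0.0000,0.5156)
o4: d²=200 > ρ²=59 → inactive
F = F_att + ΣF_rep = (12.6871,16.4178)
p' = p + 1/8·F = (-1.4141,-5.9478)

Fx=12.6871 Fy=16.4178 x'=-1.4141 y'=-5.9478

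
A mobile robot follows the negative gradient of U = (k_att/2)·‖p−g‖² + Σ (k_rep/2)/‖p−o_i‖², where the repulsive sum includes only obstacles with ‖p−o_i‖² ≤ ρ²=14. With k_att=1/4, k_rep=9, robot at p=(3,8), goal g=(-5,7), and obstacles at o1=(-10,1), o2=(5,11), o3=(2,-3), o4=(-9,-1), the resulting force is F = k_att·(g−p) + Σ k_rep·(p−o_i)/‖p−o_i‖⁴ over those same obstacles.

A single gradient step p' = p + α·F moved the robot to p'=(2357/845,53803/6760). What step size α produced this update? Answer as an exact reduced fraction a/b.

F_att = 1/4·(g−p) = 1/4·(-8,-1) = (-2.0000,-0.2500)
o1: d²=218 > ρ²=14 → inactive
o2: d²=13 ≤ ρ²=14; F_rep = 9·(-2,-3)/13² = (-0.1065,-0.1598)
o3: d²=122 > ρ²=14 → inactive
o4: d²=225 > ρ²=14 → inactive
F = F_att + ΣF_rep = (-2.1065,-0.4098)
Δp = p'−p = (-0.2107,-0.0410); α = Δx/Fx = (-178/845) / (-356/169) = 1/10
check: Δy/Fy = (-277/6760) / (-277/676) = 1/10 ✓

α = 1/10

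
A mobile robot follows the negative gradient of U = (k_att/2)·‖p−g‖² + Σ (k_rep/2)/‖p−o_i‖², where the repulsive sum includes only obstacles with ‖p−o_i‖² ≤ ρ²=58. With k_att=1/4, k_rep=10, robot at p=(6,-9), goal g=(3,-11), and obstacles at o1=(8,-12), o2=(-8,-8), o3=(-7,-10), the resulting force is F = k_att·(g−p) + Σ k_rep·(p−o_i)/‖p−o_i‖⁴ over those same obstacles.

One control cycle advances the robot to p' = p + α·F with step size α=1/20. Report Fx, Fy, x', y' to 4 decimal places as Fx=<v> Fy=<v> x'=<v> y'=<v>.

F_att = 1/4·(g−p) = 1/4·(-3,-2) = (-0.7500,-0.5000)
o1: d²=13 ≤ ρ²=58; F_rep = 10·(-2,3)/13² = (-0.1183,0.1775)
o2: d²=197 > ρ²=58 → inactive
o3: d²=170 > ρ²=58 → inactive
F = F_att + ΣF_rep = (-0.8683,-0.3225)
p' = p + 1/20·F = (5.9566,-9.0161)

Fx=-0.8683 Fy=-0.3225 x'=5.9566 y'=-9.0161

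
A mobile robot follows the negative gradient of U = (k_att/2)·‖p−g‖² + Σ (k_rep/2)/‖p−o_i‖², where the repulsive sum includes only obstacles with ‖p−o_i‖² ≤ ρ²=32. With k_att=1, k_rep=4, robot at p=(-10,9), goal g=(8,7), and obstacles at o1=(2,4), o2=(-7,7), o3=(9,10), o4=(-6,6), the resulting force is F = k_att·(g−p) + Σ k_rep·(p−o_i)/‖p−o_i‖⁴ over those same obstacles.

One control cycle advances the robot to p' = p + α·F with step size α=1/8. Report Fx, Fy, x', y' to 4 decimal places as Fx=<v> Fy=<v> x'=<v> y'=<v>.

F_att = 1·(g−p) = 1·(18,-2) = (18.0000,-2.0000)
o1: d²=169 > ρ²=32 → inactive
o2: d²=13 ≤ ρ²=32; F_rep = 4·(-3,2)/13² = (-0.0710,0.0473)
o3: d²=362 > ρ²=32 → inactive
o4: d²=25 ≤ ρ²=32; F_rep = 4·(-4,3)/25² = (-0.0256,0.0192)
F = F_att + ΣF_rep = (17.9034,-1.9335)
p' = p + 1/8·F = (-7.7621,8.7583)

Fx=17.9034 Fy=-1.9335 x'=-7.7621 y'=8.7583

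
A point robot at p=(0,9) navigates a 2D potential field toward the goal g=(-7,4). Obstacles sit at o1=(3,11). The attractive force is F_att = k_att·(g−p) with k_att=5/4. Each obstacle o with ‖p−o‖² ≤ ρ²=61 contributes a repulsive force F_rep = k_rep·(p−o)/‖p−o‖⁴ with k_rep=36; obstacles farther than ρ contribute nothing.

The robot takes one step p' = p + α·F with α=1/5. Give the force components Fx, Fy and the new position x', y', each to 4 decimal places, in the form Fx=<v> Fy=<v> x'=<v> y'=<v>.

F_att = 5/4·(g−p) = 5/4·(-7,-5) = (-8.7500,-6.2500)
o1: d²=13 ≤ ρ²=61; F_rep = 36·(-3,-2)/13² = (-0.6391,-0.4260)
F = F_att + ΣF_rep = (-9.3891,-6.6760)
p' = p + 1/5·F = (-1.8778,7.6648)

Fx=-9.3891 Fy=-6.6760 x'=-1.8778 y'=7.6648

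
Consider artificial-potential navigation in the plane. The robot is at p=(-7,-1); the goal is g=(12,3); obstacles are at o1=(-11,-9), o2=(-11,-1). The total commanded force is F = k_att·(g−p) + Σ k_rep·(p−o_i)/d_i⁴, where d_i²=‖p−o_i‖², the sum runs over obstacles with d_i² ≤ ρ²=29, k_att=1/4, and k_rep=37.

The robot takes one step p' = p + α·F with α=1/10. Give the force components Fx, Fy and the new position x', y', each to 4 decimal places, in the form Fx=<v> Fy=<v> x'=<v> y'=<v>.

F_att = 1/4·(g−p) = 1/4·(19,4) = (4.7500,1.0000)
o1: d²=80 > ρ²=29 → inactive
o2: d²=16 ≤ ρ²=29; F_rep = 37·(4,0)/16² = (0.5781,0.0000)
F = F_att + ΣF_rep = (5.3281,1.0000)
p' = p + 1/10·F = (-6.4672,-0.9000)

Fx=5.3281 Fy=1.0000 x'=-6.4672 y'=-0.9000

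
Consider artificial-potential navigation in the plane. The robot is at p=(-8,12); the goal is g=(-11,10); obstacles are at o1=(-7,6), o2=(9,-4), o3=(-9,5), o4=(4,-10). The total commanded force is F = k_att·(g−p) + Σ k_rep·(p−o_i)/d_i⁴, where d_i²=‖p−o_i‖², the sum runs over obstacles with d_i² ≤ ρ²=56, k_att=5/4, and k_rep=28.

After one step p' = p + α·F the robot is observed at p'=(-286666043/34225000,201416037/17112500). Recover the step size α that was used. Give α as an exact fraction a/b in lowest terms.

F_att = 5/4·(g−p) = 5/4·(-3,-2) = (-3.7500,-2.5000)
o1: d²=37 ≤ ρ²=56; F_rep = 28·(-1,6)/37² = (-0.0205,0.1227)
o2: d²=545 > ρ²=56 → inactive
o3: d²=50 ≤ ρ²=56; F_rep = 28·(1,7)/50² = (0.0112,0.0784)
o4: d²=628 > ρ²=56 → inactive
F = F_att + ΣF_rep = (-3.7593,-2.2989)
Δp = p'−p = (-0.3759,-0.2299); α = Δx/Fx = (-12866043/34225000) / (-12866043/3422500) = 1/10
check: Δy/Fy = (-3933963/17112500) / (-3933963/1711250) = 1/10 ✓

α = 1/10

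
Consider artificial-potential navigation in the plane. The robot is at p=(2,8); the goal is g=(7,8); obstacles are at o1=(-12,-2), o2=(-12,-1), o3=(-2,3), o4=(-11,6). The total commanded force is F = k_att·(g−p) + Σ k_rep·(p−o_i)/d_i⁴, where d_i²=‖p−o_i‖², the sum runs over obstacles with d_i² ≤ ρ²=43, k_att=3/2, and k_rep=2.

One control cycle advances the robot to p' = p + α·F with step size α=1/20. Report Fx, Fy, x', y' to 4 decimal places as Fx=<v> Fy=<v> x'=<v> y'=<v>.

F_att = 3/2·(g−p) = 3/2·(5,0) = (7.5000,0.0000)
o1: d²=296 > ρ²=43 → inactive
o2: d²=277 > ρ²=43 → inactive
o3: d²=41 ≤ ρ²=43; F_rep = 2·(4,5)/41² = (0.0048,0.0059)
o4: d²=173 > ρ²=43 → inactive
F = F_att + ΣF_rep = (7.5048,0.0059)
p' = p + 1/20·F = (2.3752,8.0003)

Fx=7.5048 Fy=0.0059 x'=2.3752 y'=8.0003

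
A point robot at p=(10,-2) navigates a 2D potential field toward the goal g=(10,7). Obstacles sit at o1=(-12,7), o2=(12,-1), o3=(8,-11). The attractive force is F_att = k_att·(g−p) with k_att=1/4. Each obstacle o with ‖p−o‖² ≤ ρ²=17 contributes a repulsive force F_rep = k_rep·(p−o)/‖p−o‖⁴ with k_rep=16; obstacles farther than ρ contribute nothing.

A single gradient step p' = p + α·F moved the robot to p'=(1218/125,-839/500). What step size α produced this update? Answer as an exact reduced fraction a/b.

α = 1/5

F_att = 1/4·(g−p) = 1/4·(0,9) = (0.0000,2.2500)
o1: d²=565 > ρ²=17 → inactive
o2: d²=5 ≤ ρ²=17; F_rep = 16·(-2,-1)/5² = (-1.2800,-0.6400)
o3: d²=85 > ρ²=17 → inactive
F = F_att + ΣF_rep = (-1.2800,1.6100)
Δp = p'−p = (-0.2560,0.3220); α = Δx/Fx = (-32/125) / (-32/25) = 1/5
check: Δy/Fy = (161/500) / (161/100) = 1/5 ✓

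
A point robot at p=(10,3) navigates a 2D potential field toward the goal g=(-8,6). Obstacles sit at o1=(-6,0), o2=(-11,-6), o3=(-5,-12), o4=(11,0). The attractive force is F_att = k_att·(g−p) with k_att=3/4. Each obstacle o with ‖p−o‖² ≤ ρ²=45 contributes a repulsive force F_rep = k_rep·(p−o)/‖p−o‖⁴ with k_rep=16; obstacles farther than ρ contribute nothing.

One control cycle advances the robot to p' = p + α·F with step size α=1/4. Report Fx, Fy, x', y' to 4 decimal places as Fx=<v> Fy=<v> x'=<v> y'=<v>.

Fx=-13.6600 Fy=2.7300 x'=6.5850 y'=3.6825

F_att = 3/4·(g−p) = 3/4·(-18,3) = (-13.5000,2.2500)
o1: d²=265 > ρ²=45 → inactive
o2: d²=522 > ρ²=45 → inactive
o3: d²=450 > ρ²=45 → inactive
o4: d²=10 ≤ ρ²=45; F_rep = 16·(-1,3)/10² = (-0.1600,0.4800)
F = F_att + ΣF_rep = (-13.6600,2.7300)
p' = p + 1/4·F = (6.5850,3.6825)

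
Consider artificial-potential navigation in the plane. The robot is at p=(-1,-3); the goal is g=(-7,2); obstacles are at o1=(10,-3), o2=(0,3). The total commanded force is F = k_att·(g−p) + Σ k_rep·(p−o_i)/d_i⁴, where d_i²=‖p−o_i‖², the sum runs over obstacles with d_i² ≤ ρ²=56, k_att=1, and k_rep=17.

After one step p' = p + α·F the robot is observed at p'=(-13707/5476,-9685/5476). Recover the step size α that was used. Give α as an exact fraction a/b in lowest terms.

F_att = 1·(g−p) = 1·(-6,5) = (-6.0000,5.0000)
o1: d²=121 > ρ²=56 → inactive
o2: d²=37 ≤ ρ²=56; F_rep = 17·(-1,-6)/37² = (-0.0124,-0.0745)
F = F_att + ΣF_rep = (-6.0124,4.9255)
Δp = p'−p = (-1.5031,1.2314); α = Δx/Fx = (-8231/5476) / (-8231/1369) = 1/4
check: Δy/Fy = (6743/5476) / (6743/1369) = 1/4 ✓

α = 1/4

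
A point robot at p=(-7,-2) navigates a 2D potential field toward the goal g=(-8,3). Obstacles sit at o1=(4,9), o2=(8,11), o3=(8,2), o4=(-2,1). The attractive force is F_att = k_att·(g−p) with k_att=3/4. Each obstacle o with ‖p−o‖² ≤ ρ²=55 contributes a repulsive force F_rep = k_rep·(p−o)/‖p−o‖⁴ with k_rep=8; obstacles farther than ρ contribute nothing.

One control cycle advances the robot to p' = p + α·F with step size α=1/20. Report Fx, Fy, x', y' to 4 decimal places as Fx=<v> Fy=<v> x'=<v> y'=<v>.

Fx=-0.7846 Fy=3.7292 x'=-7.0392 y'=-1.8135

F_att = 3/4·(g−p) = 3/4·(-1,5) = (-0.7500,3.7500)
o1: d²=242 > ρ²=55 → inactive
o2: d²=394 > ρ²=55 → inactive
o3: d²=241 > ρ²=55 → inactive
o4: d²=34 ≤ ρ²=55; F_rep = 8·(-5,-3)/34² = (-0.0346,-0.0208)
F = F_att + ΣF_rep = (-0.7846,3.7292)
p' = p + 1/20·F = (-7.0392,-1.8135)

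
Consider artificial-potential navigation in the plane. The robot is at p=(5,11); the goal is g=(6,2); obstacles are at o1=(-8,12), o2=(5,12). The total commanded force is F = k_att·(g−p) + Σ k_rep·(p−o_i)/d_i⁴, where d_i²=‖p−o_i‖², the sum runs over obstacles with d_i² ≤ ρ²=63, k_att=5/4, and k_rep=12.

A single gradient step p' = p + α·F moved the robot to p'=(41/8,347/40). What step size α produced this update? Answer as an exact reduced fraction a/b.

α = 1/10

F_att = 5/4·(g−p) = 5/4·(1,-9) = (1.2500,-11.2500)
o1: d²=170 > ρ²=63 → inactive
o2: d²=1 ≤ ρ²=63; F_rep = 12·(0,-1)/1² = (0.0000,-12.0000)
F = F_att + ΣF_rep = (1.2500,-23.2500)
Δp = p'−p = (0.1250,-2.3250); α = Δx/Fx = (1/8) / (5/4) = 1/10
check: Δy/Fy = (-93/40) / (-93/4) = 1/10 ✓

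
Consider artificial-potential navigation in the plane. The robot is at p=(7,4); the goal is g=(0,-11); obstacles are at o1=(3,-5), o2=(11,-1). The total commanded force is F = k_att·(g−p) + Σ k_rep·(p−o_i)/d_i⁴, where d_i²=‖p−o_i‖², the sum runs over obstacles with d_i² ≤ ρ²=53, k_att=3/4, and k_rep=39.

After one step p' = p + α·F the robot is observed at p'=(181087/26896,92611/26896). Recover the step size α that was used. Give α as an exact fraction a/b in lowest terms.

F_att = 3/4·(g−p) = 3/4·(-7,-15) = (-5.2500,-11.2500)
o1: d²=97 > ρ²=53 → inactive
o2: d²=41 ≤ ρ²=53; F_rep = 39·(-4,5)/41² = (-0.0928,0.1160)
F = F_att + ΣF_rep = (-5.3428,-11.1340)
Δp = p'−p = (-0.2671,-0.5567); α = Δx/Fx = (-7185/26896) / (-35925/6724) = 1/20
check: Δy/Fy = (-14973/26896) / (-74865/6724) = 1/20 ✓

α = 1/20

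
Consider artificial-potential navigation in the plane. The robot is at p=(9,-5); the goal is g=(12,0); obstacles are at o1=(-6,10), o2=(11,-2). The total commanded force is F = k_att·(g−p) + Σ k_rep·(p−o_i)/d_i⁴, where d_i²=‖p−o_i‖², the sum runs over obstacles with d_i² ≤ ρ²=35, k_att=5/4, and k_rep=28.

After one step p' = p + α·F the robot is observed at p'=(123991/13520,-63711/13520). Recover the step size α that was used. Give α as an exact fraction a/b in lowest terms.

α = 1/20

F_att = 5/4·(g−p) = 5/4·(3,5) = (3.7500,6.2500)
o1: d²=450 > ρ²=35 → inactive
o2: d²=13 ≤ ρ²=35; F_rep = 28·(-2,-3)/13² = (-0.3314,-0.4970)
F = F_att + ΣF_rep = (3.4186,5.7530)
Δp = p'−p = (0.1709,0.2876); α = Δx/Fx = (2311/13520) / (2311/676) = 1/20
check: Δy/Fy = (3889/13520) / (3889/676) = 1/20 ✓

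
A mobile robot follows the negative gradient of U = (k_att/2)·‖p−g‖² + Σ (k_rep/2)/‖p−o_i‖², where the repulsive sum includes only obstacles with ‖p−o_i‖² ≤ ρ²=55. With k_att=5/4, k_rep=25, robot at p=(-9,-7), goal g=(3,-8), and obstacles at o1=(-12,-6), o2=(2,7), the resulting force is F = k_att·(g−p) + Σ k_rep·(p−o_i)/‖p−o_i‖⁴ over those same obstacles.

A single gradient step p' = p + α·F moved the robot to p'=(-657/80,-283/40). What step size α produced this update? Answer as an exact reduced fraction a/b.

α = 1/20

F_att = 5/4·(g−p) = 5/4·(12,-1) = (15.0000,-1.2500)
o1: d²=10 ≤ ρ²=55; F_rep = 25·(3,-1)/10² = (0.7500,-0.2500)
o2: d²=317 > ρ²=55 → inactive
F = F_att + ΣF_rep = (15.7500,-1.5000)
Δp = p'−p = (0.7875,-0.0750); α = Δx/Fx = (63/80) / (63/4) = 1/20
check: Δy/Fy = (-3/40) / (-3/2) = 1/20 ✓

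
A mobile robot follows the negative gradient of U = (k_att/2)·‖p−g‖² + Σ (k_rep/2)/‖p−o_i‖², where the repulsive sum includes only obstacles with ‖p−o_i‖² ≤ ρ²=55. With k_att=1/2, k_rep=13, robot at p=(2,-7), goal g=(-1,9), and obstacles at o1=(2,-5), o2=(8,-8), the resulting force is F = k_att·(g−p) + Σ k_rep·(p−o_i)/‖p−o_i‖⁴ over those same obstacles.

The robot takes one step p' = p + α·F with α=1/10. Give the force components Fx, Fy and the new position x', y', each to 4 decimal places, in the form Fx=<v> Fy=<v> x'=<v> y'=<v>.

Fx=-1.5570 Fy=6.3845 x'=1.8443 y'=-6.3616

F_att = 1/2·(g−p) = 1/2·(-3,16) = (-1.5000,8.0000)
o1: d²=4 ≤ ρ²=55; F_rep = 13·(0,-2)/4² = (0.0000,-1.6250)
o2: d²=37 ≤ ρ²=55; F_rep = 13·(-6,1)/37² = (-0.0570,0.0095)
F = F_att + ΣF_rep = (-1.5570,6.3845)
p' = p + 1/10·F = (1.8443,-6.3616)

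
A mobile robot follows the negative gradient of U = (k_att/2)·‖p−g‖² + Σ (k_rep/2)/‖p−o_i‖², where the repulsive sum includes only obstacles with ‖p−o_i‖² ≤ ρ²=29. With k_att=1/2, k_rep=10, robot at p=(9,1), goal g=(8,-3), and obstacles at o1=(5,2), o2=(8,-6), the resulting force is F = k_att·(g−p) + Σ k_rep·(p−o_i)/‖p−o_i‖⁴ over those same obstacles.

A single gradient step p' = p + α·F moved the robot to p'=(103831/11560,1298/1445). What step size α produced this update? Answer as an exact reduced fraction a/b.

F_att = 1/2·(g−p) = 1/2·(-1,-4) = (-0.5000,-2.0000)
o1: d²=17 ≤ ρ²=29; F_rep = 10·(4,-1)/17² = (0.1384,-0.0346)
o2: d²=50 > ρ²=29 → inactive
F = F_att + ΣF_rep = (-0.3616,-2.0346)
Δp = p'−p = (-0.0181,-0.1017); α = Δx/Fx = (-209/11560) / (-209/578) = 1/20
check: Δy/Fy = (-147/1445) / (-588/289) = 1/20 ✓

α = 1/20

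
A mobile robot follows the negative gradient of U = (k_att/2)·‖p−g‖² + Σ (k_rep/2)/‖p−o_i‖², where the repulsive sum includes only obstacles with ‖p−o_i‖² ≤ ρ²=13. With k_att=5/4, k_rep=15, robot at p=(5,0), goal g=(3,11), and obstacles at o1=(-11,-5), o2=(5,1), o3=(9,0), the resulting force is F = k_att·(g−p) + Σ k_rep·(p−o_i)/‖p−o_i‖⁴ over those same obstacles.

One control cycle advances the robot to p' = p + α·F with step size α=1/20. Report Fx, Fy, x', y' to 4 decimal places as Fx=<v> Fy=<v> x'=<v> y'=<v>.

F_att = 5/4·(g−p) = 5/4·(-2,11) = (-2.5000,13.7500)
o1: d²=281 > ρ²=13 → inactive
o2: d²=1 ≤ ρ²=13; F_rep = 15·(0,-1)/1² = (0.0000,-15.0000)
o3: d²=16 > ρ²=13 → inactive
F = F_att + ΣF_rep = (-2.5000,-1.2500)
p' = p + 1/20·F = (4.8750,-0.0625)

Fx=-2.5000 Fy=-1.2500 x'=4.8750 y'=-0.0625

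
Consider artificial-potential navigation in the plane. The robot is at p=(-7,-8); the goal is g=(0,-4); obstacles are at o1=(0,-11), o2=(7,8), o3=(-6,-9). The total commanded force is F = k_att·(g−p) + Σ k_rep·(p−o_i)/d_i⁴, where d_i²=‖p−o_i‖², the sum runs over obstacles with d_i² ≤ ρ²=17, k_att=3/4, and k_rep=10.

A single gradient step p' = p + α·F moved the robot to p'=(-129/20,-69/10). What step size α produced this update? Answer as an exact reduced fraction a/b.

F_att = 3/4·(g−p) = 3/4·(7,4) = (5.2500,3.0000)
o1: d²=58 > ρ²=17 → inactive
o2: d²=452 > ρ²=17 → inactive
o3: d²=2 ≤ ρ²=17; F_rep = 10·(-1,1)/2² = (-2.5000,2.5000)
F = F_att + ΣF_rep = (2.7500,5.5000)
Δp = p'−p = (0.5500,1.1000); α = Δx/Fx = (11/20) / (11/4) = 1/5
check: Δy/Fy = (11/10) / (11/2) = 1/5 ✓

α = 1/5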